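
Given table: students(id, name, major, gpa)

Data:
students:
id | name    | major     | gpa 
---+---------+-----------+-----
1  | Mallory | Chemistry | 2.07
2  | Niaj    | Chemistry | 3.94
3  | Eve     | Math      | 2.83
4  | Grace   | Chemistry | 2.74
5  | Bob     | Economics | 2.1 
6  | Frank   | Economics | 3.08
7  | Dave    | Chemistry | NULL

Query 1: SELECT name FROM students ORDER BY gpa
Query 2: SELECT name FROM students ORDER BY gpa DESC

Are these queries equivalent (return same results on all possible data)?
No, not equivalent

Query 1 returns: [('Dave',), ('Mallory',), ('Bob',), ('Grace',), ('Eve',), ('Frank',), ('Niaj',)]
Query 2 returns: [('Niaj',), ('Frank',), ('Eve',), ('Grace',), ('Bob',), ('Mallory',), ('Dave',)]

Reason: ASC vs DESC gives opposite ordering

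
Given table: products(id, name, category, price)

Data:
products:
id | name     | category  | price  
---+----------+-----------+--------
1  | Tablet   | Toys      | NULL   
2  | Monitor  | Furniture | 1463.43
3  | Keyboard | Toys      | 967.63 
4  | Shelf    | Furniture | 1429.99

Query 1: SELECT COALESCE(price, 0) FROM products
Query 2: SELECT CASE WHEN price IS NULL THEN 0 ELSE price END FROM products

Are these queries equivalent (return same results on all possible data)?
Yes, equivalent

Both queries return: [(0,), (967.63,), (1429.99,), (1463.43,)]

Reason: COALESCE vs CASE for NULL handling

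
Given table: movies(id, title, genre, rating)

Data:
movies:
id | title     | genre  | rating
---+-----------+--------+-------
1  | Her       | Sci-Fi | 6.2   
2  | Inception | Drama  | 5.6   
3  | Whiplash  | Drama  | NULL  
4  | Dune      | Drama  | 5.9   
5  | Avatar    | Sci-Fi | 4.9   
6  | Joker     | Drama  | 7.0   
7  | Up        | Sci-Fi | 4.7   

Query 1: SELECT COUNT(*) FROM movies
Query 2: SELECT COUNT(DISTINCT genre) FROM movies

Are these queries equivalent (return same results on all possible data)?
No, not equivalent

Query 1 returns: [(7,)]
Query 2 returns: [(2,)]

Reason: COUNT(*) counts rows, COUNT(DISTINCT genre) counts unique genres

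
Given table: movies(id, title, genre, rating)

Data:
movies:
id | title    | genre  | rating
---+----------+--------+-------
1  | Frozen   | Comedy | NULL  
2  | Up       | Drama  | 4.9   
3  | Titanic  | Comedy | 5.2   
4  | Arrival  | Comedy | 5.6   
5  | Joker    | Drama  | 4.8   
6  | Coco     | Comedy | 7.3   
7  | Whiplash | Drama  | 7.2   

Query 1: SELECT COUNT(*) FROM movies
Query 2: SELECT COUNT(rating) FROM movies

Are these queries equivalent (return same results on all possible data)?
No, not equivalent

Query 1 returns: [(7,)]
Query 2 returns: [(6,)]

Reason: COUNT(*) includes NULLs, COUNT(column) excludes them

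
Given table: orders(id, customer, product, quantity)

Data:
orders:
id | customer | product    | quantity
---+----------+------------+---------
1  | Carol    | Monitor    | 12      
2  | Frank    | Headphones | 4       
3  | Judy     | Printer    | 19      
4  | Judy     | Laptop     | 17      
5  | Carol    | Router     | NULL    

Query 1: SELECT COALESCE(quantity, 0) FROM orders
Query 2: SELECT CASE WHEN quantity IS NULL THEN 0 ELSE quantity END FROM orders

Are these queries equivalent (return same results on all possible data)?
Yes, equivalent

Both queries return: [(0,), (4,), (12,), (17,), (19,)]

Reason: COALESCE vs CASE for NULL handling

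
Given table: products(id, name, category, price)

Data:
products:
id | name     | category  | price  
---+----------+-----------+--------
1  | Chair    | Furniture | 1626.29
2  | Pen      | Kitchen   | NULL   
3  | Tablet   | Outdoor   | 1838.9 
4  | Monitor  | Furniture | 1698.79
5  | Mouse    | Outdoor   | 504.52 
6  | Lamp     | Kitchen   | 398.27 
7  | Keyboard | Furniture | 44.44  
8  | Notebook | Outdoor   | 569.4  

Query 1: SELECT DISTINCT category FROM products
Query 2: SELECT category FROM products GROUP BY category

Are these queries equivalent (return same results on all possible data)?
Yes, equivalent

Both queries return: [('Furniture',), ('Kitchen',), ('Outdoor',)]

Reason: Both get unique categorys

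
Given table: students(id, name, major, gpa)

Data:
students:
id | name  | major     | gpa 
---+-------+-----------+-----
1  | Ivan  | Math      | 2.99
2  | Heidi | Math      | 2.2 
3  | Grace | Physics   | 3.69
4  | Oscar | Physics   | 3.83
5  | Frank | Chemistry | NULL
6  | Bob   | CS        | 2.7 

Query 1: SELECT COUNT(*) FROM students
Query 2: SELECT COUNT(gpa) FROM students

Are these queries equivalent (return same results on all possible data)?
No, not equivalent

Query 1 returns: [(6,)]
Query 2 returns: [(5,)]

Reason: COUNT(*) includes NULLs, COUNT(column) excludes them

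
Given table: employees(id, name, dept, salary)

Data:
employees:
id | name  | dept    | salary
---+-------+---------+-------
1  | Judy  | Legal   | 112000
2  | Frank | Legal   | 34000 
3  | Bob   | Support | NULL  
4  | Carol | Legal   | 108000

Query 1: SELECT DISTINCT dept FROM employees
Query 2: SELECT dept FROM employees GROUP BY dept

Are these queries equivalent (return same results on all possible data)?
Yes, equivalent

Both queries return: [('Legal',), ('Support',)]

Reason: Both get unique depts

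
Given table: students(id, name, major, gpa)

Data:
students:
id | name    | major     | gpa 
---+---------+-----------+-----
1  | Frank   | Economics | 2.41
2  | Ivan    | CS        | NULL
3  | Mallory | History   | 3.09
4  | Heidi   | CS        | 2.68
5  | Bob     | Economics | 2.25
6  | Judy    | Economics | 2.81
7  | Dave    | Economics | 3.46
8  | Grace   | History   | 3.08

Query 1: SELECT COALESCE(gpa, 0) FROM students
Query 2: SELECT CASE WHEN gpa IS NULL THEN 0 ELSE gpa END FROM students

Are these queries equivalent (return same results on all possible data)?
Yes, equivalent

Both queries return: [(0,), (2.25,), (2.41,), (2.68,), (2.81,), (3.08,), (3.09,), (3.46,)]

Reason: COALESCE vs CASE for NULL handling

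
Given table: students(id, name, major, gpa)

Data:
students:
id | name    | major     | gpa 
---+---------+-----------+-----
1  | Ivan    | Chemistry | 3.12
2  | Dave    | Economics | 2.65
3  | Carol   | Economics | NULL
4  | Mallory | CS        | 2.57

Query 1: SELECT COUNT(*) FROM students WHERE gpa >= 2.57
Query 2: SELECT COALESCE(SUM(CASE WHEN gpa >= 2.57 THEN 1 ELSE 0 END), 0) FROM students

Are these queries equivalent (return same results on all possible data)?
Yes, equivalent

Both queries return: [(3,)]

Reason: COUNT with WHERE vs conditional SUM (COALESCE handles empty-table NULL)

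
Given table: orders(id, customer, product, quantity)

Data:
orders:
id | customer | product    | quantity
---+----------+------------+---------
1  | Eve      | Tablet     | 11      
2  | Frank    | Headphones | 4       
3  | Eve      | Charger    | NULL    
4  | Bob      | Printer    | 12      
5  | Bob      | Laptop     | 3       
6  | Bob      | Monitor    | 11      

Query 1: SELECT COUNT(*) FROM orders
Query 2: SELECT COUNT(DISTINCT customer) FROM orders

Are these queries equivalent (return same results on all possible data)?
No, not equivalent

Query 1 returns: [(6,)]
Query 2 returns: [(3,)]

Reason: COUNT(*) counts rows, COUNT(DISTINCT customer) counts unique customers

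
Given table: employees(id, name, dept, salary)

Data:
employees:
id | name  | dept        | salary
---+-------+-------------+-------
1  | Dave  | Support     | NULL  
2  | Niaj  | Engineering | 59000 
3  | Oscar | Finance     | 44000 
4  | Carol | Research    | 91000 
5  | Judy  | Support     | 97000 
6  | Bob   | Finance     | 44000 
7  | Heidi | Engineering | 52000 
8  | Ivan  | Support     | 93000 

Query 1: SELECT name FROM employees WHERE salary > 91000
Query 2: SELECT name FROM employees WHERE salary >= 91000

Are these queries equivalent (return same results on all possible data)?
No, not equivalent

Query 1 returns: [('Judy',), ('Ivan',)]
Query 2 returns: [('Carol',), ('Judy',), ('Ivan',)]

Reason: > vs >= gives different results when salary = 91000 exists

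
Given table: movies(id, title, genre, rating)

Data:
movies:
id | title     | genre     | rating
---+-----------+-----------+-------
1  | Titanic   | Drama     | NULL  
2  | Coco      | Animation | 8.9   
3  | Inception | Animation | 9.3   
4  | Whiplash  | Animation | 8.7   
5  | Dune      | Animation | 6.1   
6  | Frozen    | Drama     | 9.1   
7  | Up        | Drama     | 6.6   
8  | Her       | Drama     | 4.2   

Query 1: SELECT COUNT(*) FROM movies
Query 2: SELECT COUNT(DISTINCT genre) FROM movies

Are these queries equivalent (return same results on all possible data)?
No, not equivalent

Query 1 returns: [(8,)]
Query 2 returns: [(2,)]

Reason: COUNT(*) counts rows, COUNT(DISTINCT genre) counts unique genres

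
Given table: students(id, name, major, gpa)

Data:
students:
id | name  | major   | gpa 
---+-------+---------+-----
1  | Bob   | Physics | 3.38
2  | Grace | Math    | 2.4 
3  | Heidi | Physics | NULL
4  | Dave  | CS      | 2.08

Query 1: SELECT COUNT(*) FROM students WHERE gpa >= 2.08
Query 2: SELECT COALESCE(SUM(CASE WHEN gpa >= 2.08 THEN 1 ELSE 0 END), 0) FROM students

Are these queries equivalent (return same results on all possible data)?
Yes, equivalent

Both queries return: [(3,)]

Reason: COUNT with WHERE vs conditional SUM (COALESCE handles empty-table NULL)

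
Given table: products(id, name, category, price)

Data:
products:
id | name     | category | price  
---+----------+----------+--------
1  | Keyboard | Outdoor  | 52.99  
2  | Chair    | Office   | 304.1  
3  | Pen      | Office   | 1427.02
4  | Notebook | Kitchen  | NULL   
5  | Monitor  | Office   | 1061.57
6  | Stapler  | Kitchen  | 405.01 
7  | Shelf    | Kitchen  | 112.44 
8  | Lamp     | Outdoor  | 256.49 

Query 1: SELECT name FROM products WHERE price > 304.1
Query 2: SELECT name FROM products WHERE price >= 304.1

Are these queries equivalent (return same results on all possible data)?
No, not equivalent

Query 1 returns: [('Pen',), ('Monitor',), ('Stapler',)]
Query 2 returns: [('Chair',), ('Pen',), ('Monitor',), ('Stapler',)]

Reason: > vs >= gives different results when price = 304.1 exists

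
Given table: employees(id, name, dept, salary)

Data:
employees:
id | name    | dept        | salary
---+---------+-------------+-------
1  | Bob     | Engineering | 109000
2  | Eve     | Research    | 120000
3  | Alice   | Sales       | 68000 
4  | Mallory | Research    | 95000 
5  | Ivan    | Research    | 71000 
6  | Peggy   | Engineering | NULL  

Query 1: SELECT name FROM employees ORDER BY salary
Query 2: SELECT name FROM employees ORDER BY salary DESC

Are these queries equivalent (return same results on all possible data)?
No, not equivalent

Query 1 returns: [('Peggy',), ('Alice',), ('Ivan',), ('Mallory',), ('Bob',), ('Eve',)]
Query 2 returns: [('Eve',), ('Bob',), ('Mallory',), ('Ivan',), ('Alice',), ('Peggy',)]

Reason: ASC vs DESC gives opposite ordering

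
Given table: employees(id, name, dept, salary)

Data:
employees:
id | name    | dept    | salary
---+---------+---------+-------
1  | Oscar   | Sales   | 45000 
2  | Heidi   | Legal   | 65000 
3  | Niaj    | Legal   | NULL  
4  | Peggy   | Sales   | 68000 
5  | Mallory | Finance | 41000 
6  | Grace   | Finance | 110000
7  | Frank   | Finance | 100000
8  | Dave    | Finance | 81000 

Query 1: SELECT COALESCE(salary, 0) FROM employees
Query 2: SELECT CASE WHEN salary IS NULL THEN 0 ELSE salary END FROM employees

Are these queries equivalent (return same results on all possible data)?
Yes, equivalent

Both queries return: [(0,), (41000,), (45000,), (65000,), (68000,), (81000,), (100000,), (110000,)]

Reason: COALESCE vs CASE for NULL handling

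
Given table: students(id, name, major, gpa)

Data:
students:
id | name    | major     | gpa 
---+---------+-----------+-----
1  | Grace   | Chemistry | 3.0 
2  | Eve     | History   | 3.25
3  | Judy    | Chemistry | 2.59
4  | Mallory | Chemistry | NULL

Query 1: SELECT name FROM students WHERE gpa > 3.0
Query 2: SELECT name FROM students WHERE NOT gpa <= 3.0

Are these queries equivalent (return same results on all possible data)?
Yes, equivalent

Both queries return: [('Eve',)]

Reason: Both filter gpa > 3.0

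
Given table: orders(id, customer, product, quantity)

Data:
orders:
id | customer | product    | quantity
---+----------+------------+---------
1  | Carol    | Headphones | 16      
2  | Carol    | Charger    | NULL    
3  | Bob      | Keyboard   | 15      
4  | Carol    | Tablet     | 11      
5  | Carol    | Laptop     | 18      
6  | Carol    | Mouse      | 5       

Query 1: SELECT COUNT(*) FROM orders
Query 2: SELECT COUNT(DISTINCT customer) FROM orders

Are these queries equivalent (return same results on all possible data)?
No, not equivalent

Query 1 returns: [(6,)]
Query 2 returns: [(2,)]

Reason: COUNT(*) counts rows, COUNT(DISTINCT customer) counts unique customers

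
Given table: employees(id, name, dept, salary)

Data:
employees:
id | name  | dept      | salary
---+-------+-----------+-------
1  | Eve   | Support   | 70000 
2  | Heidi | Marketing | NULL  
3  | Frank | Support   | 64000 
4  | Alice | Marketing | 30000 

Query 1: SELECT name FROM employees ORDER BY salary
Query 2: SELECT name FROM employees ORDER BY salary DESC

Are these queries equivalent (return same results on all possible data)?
No, not equivalent

Query 1 returns: [('Heidi',), ('Alice',), ('Frank',), ('Eve',)]
Query 2 returns: [('Eve',), ('Frank',), ('Alice',), ('Heidi',)]

Reason: ASC vs DESC gives opposite ordering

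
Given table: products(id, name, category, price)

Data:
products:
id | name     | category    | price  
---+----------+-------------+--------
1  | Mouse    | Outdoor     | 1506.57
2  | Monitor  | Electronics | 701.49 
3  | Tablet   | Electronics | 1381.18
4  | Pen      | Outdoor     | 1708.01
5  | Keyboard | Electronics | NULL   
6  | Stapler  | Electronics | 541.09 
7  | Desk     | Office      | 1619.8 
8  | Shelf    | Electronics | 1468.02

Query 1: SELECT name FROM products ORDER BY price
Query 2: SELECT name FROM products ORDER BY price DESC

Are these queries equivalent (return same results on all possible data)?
No, not equivalent

Query 1 returns: [('Keyboard',), ('Stapler',), ('Monitor',), ('Tablet',), ('Shelf',), ('Mouse',), ('Desk',), ('Pen',)]
Query 2 returns: [('Pen',), ('Desk',), ('Mouse',), ('Shelf',), ('Tablet',), ('Monitor',), ('Stapler',), ('Keyboard',)]

Reason: ASC vs DESC gives opposite ordering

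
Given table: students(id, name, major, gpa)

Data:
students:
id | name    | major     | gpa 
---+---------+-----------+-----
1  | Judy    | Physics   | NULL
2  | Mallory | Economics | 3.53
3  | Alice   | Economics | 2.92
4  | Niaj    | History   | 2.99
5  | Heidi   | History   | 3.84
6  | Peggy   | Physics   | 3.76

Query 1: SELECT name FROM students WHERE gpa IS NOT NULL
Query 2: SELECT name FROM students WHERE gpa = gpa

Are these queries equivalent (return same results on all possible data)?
Yes, equivalent

Both queries return: [('Alice',), ('Heidi',), ('Mallory',), ('Niaj',), ('Peggy',)]

Reason: IS NOT NULL vs self-equality (both exclude NULLs)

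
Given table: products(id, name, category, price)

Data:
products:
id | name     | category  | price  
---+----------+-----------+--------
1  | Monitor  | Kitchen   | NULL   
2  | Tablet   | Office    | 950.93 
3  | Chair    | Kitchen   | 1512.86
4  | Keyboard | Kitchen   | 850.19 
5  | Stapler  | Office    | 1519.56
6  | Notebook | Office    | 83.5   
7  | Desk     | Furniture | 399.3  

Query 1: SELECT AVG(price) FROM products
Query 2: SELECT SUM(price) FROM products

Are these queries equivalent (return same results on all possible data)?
No, not equivalent

Query 1 returns: [(886.0566666666667,)]
Query 2 returns: [(5316.34,)]

Reason: AVG vs SUM give different aggregate values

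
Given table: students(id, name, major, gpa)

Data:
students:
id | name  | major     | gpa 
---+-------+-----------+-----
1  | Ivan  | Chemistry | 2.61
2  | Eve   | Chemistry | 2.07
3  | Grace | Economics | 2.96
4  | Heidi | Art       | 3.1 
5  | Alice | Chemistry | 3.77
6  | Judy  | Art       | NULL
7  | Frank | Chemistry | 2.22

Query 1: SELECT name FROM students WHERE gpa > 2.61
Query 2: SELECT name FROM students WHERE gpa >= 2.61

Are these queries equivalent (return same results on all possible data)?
No, not equivalent

Query 1 returns: [('Grace',), ('Heidi',), ('Alice',)]
Query 2 returns: [('Ivan',), ('Grace',), ('Heidi',), ('Alice',)]

Reason: > vs >= gives different results when gpa = 2.61 exists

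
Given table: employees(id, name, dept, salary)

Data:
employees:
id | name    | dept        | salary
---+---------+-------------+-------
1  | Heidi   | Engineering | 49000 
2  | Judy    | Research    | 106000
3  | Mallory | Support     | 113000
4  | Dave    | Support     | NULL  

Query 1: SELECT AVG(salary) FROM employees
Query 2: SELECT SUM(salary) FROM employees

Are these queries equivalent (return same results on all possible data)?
No, not equivalent

Query 1 returns: [(89333.33333333333,)]
Query 2 returns: [(268000,)]

Reason: AVG vs SUM give different aggregate values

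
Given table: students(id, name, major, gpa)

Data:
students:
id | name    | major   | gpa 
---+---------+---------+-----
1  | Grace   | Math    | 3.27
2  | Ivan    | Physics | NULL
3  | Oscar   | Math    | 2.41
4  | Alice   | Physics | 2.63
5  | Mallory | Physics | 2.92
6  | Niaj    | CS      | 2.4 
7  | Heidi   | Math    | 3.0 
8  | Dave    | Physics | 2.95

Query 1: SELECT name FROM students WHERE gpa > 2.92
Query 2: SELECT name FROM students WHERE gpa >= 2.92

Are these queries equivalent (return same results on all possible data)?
No, not equivalent

Query 1 returns: [('Grace',), ('Heidi',), ('Dave',)]
Query 2 returns: [('Grace',), ('Mallory',), ('Heidi',), ('Dave',)]

Reason: > vs >= gives different results when gpa = 2.92 exists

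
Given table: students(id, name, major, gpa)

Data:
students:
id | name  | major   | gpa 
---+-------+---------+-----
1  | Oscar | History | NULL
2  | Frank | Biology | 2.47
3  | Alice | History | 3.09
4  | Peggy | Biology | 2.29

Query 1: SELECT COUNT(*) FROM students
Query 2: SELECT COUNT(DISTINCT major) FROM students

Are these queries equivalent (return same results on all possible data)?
No, not equivalent

Query 1 returns: [(4,)]
Query 2 returns: [(2,)]

Reason: COUNT(*) counts rows, COUNT(DISTINCT major) counts unique majors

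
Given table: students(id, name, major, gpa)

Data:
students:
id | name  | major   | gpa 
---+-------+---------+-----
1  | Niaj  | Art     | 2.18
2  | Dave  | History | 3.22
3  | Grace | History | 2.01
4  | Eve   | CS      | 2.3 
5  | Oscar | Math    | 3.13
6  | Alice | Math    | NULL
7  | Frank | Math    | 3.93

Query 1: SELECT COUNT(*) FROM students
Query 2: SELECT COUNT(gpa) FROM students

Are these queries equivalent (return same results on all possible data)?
No, not equivalent

Query 1 returns: [(7,)]
Query 2 returns: [(6,)]

Reason: COUNT(*) includes NULLs, COUNT(column) excludes them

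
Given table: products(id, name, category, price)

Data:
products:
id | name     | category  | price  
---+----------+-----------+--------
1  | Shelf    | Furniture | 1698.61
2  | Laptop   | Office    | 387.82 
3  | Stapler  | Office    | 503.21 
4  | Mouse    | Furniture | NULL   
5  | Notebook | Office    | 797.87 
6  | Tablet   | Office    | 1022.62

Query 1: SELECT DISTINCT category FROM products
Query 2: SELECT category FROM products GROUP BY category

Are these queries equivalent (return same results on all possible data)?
Yes, equivalent

Both queries return: [('Furniture',), ('Office',)]

Reason: Both get unique categorys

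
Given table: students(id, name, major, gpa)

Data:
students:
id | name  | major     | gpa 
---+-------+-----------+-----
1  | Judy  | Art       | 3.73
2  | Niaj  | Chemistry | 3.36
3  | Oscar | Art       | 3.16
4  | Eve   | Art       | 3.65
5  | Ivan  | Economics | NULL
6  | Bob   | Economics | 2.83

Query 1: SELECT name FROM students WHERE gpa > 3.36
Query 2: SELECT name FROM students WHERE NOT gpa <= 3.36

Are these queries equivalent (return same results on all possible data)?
Yes, equivalent

Both queries return: [('Eve',), ('Judy',)]

Reason: Both filter gpa > 3.36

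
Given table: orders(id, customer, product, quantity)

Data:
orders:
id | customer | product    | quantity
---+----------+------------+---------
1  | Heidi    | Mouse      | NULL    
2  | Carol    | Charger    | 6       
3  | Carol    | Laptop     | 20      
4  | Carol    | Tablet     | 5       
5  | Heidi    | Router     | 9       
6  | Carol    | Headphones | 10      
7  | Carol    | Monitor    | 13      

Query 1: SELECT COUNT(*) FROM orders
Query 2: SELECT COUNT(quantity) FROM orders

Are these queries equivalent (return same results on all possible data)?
No, not equivalent

Query 1 returns: [(7,)]
Query 2 returns: [(6,)]

Reason: COUNT(*) includes NULLs, COUNT(column) excludes them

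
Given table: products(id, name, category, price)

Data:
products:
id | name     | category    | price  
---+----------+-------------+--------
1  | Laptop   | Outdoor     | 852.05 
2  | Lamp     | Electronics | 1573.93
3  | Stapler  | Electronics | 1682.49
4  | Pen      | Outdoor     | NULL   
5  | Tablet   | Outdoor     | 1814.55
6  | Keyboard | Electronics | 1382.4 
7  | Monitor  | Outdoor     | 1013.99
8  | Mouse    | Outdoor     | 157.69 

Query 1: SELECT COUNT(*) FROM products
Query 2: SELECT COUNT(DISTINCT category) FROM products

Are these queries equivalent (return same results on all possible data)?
No, not equivalent

Query 1 returns: [(8,)]
Query 2 returns: [(2,)]

Reason: COUNT(*) counts rows, COUNT(DISTINCT category) counts unique categorys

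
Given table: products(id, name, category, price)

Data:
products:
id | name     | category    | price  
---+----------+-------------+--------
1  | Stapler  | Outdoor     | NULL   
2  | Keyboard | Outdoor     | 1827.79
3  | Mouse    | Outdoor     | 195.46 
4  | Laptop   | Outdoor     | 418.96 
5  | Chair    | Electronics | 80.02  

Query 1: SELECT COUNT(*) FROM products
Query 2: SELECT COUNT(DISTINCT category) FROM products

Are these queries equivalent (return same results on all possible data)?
No, not equivalent

Query 1 returns: [(5,)]
Query 2 returns: [(2,)]

Reason: COUNT(*) counts rows, COUNT(DISTINCT category) counts unique categorys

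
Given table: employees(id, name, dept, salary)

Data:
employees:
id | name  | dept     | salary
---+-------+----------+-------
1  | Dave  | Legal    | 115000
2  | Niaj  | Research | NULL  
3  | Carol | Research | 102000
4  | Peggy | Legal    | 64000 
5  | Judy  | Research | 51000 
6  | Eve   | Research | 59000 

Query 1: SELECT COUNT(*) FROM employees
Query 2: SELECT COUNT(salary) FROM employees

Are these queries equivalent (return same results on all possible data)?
No, not equivalent

Query 1 returns: [(6,)]
Query 2 returns: [(5,)]

Reason: COUNT(*) includes NULLs, COUNT(column) excludes them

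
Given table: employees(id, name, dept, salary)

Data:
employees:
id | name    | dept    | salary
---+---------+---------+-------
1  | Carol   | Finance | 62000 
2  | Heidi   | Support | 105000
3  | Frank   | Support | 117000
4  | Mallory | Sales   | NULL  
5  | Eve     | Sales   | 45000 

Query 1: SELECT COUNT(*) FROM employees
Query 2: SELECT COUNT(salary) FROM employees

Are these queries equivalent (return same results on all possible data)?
No, not equivalent

Query 1 returns: [(5,)]
Query 2 returns: [(4,)]

Reason: COUNT(*) includes NULLs, COUNT(column) excludes them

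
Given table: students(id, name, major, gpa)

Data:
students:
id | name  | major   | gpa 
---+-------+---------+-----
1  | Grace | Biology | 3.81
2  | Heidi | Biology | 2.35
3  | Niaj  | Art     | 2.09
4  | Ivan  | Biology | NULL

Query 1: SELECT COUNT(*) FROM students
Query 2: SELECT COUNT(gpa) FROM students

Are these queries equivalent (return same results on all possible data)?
No, not equivalent

Query 1 returns: [(4,)]
Query 2 returns: [(3,)]

Reason: COUNT(*) includes NULLs, COUNT(column) excludes them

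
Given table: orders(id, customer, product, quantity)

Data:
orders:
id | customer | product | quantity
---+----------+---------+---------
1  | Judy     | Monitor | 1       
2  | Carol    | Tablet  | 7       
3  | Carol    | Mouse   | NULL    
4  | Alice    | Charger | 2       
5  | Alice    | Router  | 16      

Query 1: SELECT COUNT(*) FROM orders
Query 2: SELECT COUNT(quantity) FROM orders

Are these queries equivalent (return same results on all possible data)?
No, not equivalent

Query 1 returns: [(5,)]
Query 2 returns: [(4,)]

Reason: COUNT(*) includes NULLs, COUNT(column) excludes them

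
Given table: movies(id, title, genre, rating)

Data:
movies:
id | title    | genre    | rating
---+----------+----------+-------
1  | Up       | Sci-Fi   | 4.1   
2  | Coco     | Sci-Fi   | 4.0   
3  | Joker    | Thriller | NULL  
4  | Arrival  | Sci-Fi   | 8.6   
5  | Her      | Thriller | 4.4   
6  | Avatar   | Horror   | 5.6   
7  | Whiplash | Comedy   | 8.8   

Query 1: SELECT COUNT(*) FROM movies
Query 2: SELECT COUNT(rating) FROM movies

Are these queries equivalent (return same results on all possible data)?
No, not equivalent

Query 1 returns: [(7,)]
Query 2 returns: [(6,)]

Reason: COUNT(*) includes NULLs, COUNT(column) excludes them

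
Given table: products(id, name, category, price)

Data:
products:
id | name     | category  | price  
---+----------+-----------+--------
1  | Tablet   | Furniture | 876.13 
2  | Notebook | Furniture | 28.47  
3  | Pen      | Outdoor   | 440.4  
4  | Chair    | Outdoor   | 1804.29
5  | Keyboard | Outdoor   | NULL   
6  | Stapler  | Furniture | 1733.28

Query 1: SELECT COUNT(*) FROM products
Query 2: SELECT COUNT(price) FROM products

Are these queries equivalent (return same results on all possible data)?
No, not equivalent

Query 1 returns: [(6,)]
Query 2 returns: [(5,)]

Reason: COUNT(*) includes NULLs, COUNT(column) excludes them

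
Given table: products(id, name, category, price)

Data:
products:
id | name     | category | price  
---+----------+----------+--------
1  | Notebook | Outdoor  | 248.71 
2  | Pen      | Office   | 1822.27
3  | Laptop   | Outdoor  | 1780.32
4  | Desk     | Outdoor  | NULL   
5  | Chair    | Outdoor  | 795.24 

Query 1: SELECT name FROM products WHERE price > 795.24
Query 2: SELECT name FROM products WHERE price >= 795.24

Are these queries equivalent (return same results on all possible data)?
No, not equivalent

Query 1 returns: [('Pen',), ('Laptop',)]
Query 2 returns: [('Pen',), ('Laptop',), ('Chair',)]

Reason: > vs >= gives different results when price = 795.24 exists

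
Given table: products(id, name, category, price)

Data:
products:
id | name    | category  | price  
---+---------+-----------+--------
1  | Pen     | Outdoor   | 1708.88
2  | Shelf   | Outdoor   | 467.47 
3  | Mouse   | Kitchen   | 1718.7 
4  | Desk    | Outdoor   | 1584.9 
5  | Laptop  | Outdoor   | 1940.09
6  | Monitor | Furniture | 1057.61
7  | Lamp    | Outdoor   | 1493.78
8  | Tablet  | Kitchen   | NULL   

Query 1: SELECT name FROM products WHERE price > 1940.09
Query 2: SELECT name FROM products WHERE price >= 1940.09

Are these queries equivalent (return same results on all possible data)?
No, not equivalent

Query 1 returns: []
Query 2 returns: [('Laptop',)]

Reason: > vs >= gives different results when price = 1940.09 exists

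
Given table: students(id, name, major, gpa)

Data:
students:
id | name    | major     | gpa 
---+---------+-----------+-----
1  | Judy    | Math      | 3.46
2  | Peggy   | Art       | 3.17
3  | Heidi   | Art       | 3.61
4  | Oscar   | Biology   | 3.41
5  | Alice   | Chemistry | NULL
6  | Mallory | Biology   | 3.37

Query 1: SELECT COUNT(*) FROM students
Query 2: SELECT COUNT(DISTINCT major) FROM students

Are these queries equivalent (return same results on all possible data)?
No, not equivalent

Query 1 returns: [(6,)]
Query 2 returns: [(4,)]

Reason: COUNT(*) counts rows, COUNT(DISTINCT major) counts unique majors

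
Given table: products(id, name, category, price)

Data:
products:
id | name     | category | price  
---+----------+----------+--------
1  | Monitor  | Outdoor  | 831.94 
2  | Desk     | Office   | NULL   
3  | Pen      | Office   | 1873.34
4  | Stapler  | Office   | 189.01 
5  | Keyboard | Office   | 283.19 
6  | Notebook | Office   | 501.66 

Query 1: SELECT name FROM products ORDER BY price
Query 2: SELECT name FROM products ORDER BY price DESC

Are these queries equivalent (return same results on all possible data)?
No, not equivalent

Query 1 returns: [('Desk',), ('Stapler',), ('Keyboard',), ('Notebook',), ('Monitor',), ('Pen',)]
Query 2 returns: [('Pen',), ('Monitor',), ('Notebook',), ('Keyboard',), ('Stapler',), ('Desk',)]

Reason: ASC vs DESC gives opposite ordering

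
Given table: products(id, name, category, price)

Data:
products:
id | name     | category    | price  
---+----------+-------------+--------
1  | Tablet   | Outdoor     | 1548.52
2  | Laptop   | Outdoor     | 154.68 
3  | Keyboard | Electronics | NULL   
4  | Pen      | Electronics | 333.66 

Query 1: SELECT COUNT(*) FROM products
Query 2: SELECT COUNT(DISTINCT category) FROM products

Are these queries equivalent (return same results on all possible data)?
No, not equivalent

Query 1 returns: [(4,)]
Query 2 returns: [(2,)]

Reason: COUNT(*) counts rows, COUNT(DISTINCT category) counts unique categorys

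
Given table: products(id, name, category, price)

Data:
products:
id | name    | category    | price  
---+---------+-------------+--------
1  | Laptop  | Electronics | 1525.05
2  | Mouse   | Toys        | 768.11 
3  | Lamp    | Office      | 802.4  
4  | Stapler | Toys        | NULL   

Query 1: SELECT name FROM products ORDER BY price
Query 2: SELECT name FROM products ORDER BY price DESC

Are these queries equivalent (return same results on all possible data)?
No, not equivalent

Query 1 returns: [('Stapler',), ('Mouse',), ('Lamp',), ('Laptop',)]
Query 2 returns: [('Laptop',), ('Lamp',), ('Mouse',), ('Stapler',)]

Reason: ASC vs DESC gives opposite ordering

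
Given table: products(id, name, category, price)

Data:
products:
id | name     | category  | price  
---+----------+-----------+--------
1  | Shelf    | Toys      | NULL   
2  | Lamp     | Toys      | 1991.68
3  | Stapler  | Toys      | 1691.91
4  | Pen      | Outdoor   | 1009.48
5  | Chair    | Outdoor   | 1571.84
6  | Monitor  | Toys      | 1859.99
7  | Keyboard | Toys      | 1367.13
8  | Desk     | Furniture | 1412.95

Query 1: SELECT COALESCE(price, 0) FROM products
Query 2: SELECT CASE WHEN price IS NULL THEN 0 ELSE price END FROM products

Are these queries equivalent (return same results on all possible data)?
Yes, equivalent

Both queries return: [(0,), (1009.48,), (1367.13,), (1412.95,), (1571.84,), (1691.91,), (1859.99,), (1991.68,)]

Reason: COALESCE vs CASE for NULL handling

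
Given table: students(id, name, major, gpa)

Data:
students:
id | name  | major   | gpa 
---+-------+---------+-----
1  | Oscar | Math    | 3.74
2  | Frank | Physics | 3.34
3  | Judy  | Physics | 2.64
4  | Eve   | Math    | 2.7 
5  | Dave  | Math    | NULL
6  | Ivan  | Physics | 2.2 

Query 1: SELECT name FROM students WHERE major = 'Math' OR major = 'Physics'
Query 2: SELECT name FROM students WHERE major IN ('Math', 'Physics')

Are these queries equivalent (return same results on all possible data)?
Yes, equivalent

Both queries return: [('Dave',), ('Eve',), ('Frank',), ('Ivan',), ('Judy',), ('Oscar',)]

Reason: OR vs IN are equivalent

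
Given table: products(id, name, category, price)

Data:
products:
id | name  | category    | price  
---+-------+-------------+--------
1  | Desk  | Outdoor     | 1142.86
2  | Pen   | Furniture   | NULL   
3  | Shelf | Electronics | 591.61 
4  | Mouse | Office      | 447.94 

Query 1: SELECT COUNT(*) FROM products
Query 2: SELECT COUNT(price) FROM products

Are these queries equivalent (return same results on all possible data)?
No, not equivalent

Query 1 returns: [(4,)]
Query 2 returns: [(3,)]

Reason: COUNT(*) includes NULLs, COUNT(column) excludes them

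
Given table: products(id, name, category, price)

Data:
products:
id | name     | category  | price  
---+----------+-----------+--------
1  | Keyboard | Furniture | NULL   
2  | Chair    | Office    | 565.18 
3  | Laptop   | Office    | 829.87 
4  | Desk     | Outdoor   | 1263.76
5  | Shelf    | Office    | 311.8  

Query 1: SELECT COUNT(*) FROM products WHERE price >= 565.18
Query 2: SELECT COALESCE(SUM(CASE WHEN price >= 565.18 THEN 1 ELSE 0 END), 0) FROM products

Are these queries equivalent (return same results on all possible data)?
Yes, equivalent

Both queries return: [(3,)]

Reason: COUNT with WHERE vs conditional SUM (COALESCE handles empty-table NULL)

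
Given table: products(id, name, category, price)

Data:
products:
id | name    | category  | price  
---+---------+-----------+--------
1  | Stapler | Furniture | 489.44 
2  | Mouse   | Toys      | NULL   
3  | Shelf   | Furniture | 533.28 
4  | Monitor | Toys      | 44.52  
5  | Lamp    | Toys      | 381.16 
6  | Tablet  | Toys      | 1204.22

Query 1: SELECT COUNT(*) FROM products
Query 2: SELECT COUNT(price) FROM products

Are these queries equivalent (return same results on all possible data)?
No, not equivalent

Query 1 returns: [(6,)]
Query 2 returns: [(5,)]

Reason: COUNT(*) includes NULLs, COUNT(column) excludes them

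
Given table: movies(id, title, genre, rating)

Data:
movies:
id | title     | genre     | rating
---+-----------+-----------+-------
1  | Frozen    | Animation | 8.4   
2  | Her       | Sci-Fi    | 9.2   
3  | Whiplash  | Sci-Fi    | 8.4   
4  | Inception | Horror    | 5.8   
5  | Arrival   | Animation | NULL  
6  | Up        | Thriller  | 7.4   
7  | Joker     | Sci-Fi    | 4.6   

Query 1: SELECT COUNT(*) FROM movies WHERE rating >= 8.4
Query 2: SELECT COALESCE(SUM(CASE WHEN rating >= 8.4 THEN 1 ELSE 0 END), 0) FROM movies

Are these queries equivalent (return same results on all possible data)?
Yes, equivalent

Both queries return: [(3,)]

Reason: COUNT with WHERE vs conditional SUM (COALESCE handles empty-table NULL)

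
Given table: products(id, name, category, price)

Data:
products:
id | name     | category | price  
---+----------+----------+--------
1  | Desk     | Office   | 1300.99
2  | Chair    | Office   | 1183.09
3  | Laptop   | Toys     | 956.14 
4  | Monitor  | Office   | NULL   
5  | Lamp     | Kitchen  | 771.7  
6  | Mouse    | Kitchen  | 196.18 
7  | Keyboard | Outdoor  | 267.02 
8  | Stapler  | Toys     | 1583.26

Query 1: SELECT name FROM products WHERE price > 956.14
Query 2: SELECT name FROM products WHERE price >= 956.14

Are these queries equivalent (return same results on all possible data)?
No, not equivalent

Query 1 returns: [('Desk',), ('Chair',), ('Stapler',)]
Query 2 returns: [('Desk',), ('Chair',), ('Laptop',), ('Stapler',)]

Reason: > vs >= gives different results when price = 956.14 exists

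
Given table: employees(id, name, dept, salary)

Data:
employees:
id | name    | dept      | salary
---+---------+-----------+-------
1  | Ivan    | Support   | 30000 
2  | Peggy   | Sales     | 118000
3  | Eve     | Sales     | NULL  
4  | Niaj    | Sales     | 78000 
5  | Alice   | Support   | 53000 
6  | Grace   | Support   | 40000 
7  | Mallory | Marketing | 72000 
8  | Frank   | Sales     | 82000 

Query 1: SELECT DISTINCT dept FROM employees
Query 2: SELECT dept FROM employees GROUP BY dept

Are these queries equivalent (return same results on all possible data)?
Yes, equivalent

Both queries return: [('Marketing',), ('Sales',), ('Support',)]

Reason: Both get unique depts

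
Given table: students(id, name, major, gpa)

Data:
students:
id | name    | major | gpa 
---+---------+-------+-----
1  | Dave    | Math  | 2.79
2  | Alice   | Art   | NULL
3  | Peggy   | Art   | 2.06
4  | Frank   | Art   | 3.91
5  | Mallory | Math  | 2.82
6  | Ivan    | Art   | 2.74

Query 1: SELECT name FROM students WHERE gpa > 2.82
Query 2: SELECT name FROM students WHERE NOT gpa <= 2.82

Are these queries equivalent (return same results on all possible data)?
Yes, equivalent

Both queries return: [('Frank',)]

Reason: Both filter gpa > 2.82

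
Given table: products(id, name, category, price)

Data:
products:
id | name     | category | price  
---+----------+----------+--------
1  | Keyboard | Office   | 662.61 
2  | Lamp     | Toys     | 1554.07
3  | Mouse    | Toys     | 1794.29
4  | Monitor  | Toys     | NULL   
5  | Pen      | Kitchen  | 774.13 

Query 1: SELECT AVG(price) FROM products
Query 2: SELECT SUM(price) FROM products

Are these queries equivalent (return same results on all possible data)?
No, not equivalent

Query 1 returns: [(1196.275,)]
Query 2 returns: [(4785.1,)]

Reason: AVG vs SUM give different aggregate values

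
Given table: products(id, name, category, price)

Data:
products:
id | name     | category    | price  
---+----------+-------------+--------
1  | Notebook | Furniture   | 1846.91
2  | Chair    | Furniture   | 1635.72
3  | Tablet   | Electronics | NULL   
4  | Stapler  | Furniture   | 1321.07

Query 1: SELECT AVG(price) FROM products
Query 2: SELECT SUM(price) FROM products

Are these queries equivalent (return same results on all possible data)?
No, not equivalent

Query 1 returns: [(1601.2333333333333,)]
Query 2 returns: [(4803.7,)]

Reason: AVG vs SUM give different aggregate values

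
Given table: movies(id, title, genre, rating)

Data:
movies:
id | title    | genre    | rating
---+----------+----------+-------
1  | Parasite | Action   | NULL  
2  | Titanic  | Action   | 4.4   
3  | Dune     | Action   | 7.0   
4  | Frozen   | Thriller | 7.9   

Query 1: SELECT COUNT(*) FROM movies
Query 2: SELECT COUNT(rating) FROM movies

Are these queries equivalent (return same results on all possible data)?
No, not equivalent

Query 1 returns: [(4,)]
Query 2 returns: [(3,)]

Reason: COUNT(*) includes NULLs, COUNT(column) excludes them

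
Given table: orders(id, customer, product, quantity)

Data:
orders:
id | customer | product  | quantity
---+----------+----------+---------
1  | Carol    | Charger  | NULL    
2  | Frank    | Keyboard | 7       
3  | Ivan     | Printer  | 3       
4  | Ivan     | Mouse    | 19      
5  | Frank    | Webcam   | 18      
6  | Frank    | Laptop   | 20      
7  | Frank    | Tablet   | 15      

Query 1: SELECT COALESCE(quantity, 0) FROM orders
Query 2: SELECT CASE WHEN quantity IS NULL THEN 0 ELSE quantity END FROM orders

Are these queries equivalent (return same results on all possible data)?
Yes, equivalent

Both queries return: [(0,), (3,), (7,), (15,), (18,), (19,), (20,)]

Reason: COALESCE vs CASE for NULL handling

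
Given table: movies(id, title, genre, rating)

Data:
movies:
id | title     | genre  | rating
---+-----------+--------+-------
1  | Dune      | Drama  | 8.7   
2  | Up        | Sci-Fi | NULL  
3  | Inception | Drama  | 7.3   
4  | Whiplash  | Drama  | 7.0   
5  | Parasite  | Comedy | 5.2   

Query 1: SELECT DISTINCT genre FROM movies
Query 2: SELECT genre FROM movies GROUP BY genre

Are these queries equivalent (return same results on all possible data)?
Yes, equivalent

Both queries return: [('Comedy',), ('Drama',), ('Sci-Fi',)]

Reason: Both get unique genres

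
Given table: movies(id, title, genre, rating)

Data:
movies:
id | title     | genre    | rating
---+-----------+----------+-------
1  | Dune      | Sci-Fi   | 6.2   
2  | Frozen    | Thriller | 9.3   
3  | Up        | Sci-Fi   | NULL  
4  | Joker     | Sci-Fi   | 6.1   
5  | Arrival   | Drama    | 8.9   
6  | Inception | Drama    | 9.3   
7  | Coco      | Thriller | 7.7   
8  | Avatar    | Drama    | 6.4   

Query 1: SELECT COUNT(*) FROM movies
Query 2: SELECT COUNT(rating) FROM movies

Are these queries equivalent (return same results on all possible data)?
No, not equivalent

Query 1 returns: [(8,)]
Query 2 returns: [(7,)]

Reason: COUNT(*) includes NULLs, COUNT(column) excludes them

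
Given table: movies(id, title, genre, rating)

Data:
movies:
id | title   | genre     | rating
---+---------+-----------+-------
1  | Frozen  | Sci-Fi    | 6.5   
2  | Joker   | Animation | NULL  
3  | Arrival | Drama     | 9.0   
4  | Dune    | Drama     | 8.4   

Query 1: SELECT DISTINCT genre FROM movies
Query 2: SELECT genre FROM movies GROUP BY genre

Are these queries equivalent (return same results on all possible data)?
Yes, equivalent

Both queries return: [('Animation',), ('Drama',), ('Sci-Fi',)]

Reason: Both get unique genres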